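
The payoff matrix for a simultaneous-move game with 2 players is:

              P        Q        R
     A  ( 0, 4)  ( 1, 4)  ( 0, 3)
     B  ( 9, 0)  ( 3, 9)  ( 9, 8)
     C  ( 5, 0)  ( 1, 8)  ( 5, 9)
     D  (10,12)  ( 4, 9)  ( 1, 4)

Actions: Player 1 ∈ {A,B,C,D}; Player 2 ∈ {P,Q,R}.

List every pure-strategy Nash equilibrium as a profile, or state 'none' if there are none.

(A,P): not NE [P1→D gives 10>0]
(A,Q): not NE [P1→D gives 4>1]
(A,R): not NE [P1→B gives 9>0; P2→Q gives 4>3]
(B,P): not NE [P1→D gives 10>9; P2→Q gives 9>0]
(B,Q): not NE [P1→D gives 4>3]
(B,R): not NE [P2→Q gives 9>8]
(C,P): not NE [P1→D gives 10>5; P2→R gives 9>0]
(C,Q): not NE [P1→D gives 4>1; P2→R gives 9>8]
(C,R): not NE [P1→B gives 9>5]
(D,P): NE
(D,Q): not NE [P2→P gives 12>9]
(D,R): not NE [P1→B gives 9>1; P2→P gives 12>4]

Nash profiles: (D,P)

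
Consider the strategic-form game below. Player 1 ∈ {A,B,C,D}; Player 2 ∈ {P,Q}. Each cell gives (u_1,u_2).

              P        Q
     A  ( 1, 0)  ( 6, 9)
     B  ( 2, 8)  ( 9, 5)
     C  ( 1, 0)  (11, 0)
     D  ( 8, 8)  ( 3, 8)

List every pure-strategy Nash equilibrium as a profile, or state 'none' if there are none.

PSNE = {(C,Q), (D,P)}

(A,P): not NE [P1→D gives 8>1; P2→Q gives 9>0]
(A,Q): not NE [P1→C gives 11>6]
(B,P): not NE [P1→D gives 8>2]
(B,Q): not NE [P1→C gives 11>9; P2→P gives 8>5]
(C,P): not NE [P1→D gives 8>1]
(C,Q): NE
(D,P): NE
(D,Q): not NE [P1→C gives 11>3]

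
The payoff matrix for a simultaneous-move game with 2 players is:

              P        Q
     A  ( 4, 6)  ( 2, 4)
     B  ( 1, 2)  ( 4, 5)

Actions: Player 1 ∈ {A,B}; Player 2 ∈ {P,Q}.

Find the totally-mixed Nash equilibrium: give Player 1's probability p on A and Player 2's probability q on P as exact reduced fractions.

P1 mixes 3/5 on A; P2 mixes 2/5 on P

P1 indiff ⇒ q·4+(1-q)·2 = q·1+(1-q)·4 ⇒ q(3) = (1-q)(2) ⇒ q = 2/5
P2 indiff ⇒ p·6+(1-p)·2 = p·4+(1-p)·5 ⇒ p(2) = (1-p)(3) ⇒ p = 3/5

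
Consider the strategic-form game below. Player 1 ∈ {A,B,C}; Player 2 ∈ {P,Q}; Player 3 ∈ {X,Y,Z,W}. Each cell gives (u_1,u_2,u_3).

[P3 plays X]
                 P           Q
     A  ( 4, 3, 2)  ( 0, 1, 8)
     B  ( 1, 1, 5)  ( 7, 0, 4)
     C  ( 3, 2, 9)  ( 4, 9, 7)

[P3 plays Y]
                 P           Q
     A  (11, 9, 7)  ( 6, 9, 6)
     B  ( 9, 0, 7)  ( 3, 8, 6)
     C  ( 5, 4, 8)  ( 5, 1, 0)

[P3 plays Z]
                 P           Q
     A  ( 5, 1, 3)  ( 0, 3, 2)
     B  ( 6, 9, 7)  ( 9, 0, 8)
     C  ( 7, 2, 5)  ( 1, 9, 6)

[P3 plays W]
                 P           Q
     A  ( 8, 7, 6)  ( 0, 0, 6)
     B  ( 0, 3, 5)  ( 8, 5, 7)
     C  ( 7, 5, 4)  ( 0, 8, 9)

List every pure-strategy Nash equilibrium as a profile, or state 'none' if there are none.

(A,P,X): not NE [P3→Y gives 7>2]
(A,P,Y): NE
(A,P,Z): not NE [P1→C gives 7>5; P2→Q gives 3>1; P3→Y gives 7>3]
(A,P,W): not NE [P3→Y gives 7>6]
(A,Q,X): not NE [P1→B gives 7>0; P2→P gives 3>1]
(A,Q,Y): not NE [P3→X gives 8>6]
(A,Q,Z): not NE [P1→B gives 9>0; P3→X gives 8>2]
(A,Q,W): not NE [P1→B gives 8>0; P2→P gives 7>0; P3→X gives 8>6]
(B,P,X): not NE [P1→A gives 4>1; P3→Z gives 7>5]
(B,P,Y): not NE [P1→A gives 11>9; P2→Q gives 8>0]
(B,P,Z): not NE [P1→C gives 7>6]
(B,P,W): not NE [P1→A gives 8>0; P2→Q gives 5>3; P3→Z gives 7>5]
(B,Q,X): not NE [P2→P gives 1>0; P3→Z gives 8>4]
(B,Q,Y): not NE [P1→A gives 6>3; P3→Z gives 8>6]
(B,Q,Z): not NE [P2→P gives 9>0]
(B,Q,W): not NE [P3→Z gives 8>7]
(C,P,X): not NE [P1→A gives 4>3; P2→Q gives 9>2]
(C,P,Y): not NE [P1→A gives 11>5; P3→X gives 9>8]
(C,P,Z): not NE [P2→Q gives 9>2; P3→X gives 9>5]
(C,P,W): not NE [P1→A gives 8>7; P2→Q gives 8>5; P3→X gives 9>4]
(C,Q,X): not NE [P1→B gives 7>4; P3→W gives 9>7]
(C,Q,Y): not NE [P1→A gives 6>5; P2→P gives 4>1; P3→W gives 9>0]
(C,Q,Z): not NE [P1→B gives 9>1; P3→W gives 9>6]
(C,Q,W): not NE [P1→B gives 8>0]

Nash profiles: (A,P,Y)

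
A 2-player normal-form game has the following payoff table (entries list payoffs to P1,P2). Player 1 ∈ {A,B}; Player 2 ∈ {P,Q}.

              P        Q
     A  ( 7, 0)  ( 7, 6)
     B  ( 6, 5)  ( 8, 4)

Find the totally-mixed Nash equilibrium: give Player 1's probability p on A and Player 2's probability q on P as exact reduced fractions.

P1 indiff ⇒ q·7+(1-q)·7 = q·6+(1-q)·8 ⇒ q(1) = (1-q)(1) ⇒ q = 1/2
P2 indiff ⇒ p·0+(1-p)·5 = p·6+(1-p)·4 ⇒ p(-6) = (1-p)(-1) ⇒ p = 1/7

p=1/7, q=1/2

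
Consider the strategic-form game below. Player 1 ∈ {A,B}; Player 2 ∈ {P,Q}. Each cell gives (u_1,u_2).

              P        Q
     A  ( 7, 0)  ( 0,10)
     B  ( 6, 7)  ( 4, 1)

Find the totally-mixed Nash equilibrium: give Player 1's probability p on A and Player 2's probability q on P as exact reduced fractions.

P1 mixes 3/8 on A; P2 mixes 4/5 on P

P1 indiff ⇒ q·7+(1-q)·0 = q·6+(1-q)·4 ⇒ q(1) = (1-q)(4) ⇒ q = 4/5
P2 indiff ⇒ p·0+(1-p)·7 = p·10+(1-p)·1 ⇒ p(-10) = (1-p)(-6) ⇒ p = 3/8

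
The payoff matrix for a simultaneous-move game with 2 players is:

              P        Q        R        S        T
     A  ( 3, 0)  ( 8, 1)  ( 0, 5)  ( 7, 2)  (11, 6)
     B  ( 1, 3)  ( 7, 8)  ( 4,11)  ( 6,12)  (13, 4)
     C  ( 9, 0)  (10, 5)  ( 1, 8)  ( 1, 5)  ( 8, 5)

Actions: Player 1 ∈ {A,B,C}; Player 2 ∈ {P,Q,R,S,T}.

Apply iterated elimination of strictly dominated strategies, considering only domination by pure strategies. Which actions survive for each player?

Remaining: P1:{A,B} P2:{R,S,T}

P2 drop P (Q beats it: A:1>0 B:8>3 C:5>0)
P2 drop Q (R beats it: A:5>1 B:11>8 C:8>5)
P1 drop C (B beats it: R:4>1 S:6>1 T:13>8)
P1→{A,B} P2→{R,S,T}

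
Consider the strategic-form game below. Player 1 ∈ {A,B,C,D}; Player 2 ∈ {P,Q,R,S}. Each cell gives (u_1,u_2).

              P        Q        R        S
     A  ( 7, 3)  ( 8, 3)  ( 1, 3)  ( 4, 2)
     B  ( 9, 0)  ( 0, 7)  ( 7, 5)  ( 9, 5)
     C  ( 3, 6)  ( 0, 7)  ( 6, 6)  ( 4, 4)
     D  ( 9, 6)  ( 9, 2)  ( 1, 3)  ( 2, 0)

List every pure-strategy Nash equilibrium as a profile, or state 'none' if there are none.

(A,P): not NE [P1→D gives 9>7]
(A,Q): not NE [P1→D gives 9>8]
(A,R): not NE [P1→B gives 7>1]
(A,S): not NE [P1→B gives 9>4; P2→R gives 3>2]
(B,P): not NE [P2→Q gives 7>0]
(B,Q): not NE [P1→D gives 9>0]
(B,R): not NE [P2→Q gives 7>5]
(B,S): not NE [P2→Q gives 7>5]
(C,P): not NE [P1→D gives 9>3; P2→Q gives 7>6]
(C,Q): not NE [P1→D gives 9>0]
(C,R): not NE [P1→B gives 7>6; P2→Q gives 7>6]
(C,S): not NE [P1→B gives 9>4; P2→Q gives 7>4]
(D,P): NE
(D,Q): not NE [P2→P gives 6>2]
(D,R): not NE [P1→B gives 7>1; P2→P gives 6>3]
(D,S): not NE [P1→B gives 9>2; P2→P gives 6>0]

PSNE = {(D,P)}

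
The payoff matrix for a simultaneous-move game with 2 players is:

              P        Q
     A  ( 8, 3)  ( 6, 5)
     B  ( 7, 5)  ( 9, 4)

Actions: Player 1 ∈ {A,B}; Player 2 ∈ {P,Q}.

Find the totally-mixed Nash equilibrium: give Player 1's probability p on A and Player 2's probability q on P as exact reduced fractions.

P1 indiff ⇒ q·8+(1-q)·6 = q·7+(1-q)·9 ⇒ q(1) = (1-q)(3) ⇒ q = 3/4
P2 indiff ⇒ p·3+(1-p)·5 = p·5+(1-p)·4 ⇒ p(-2) = (1-p)(-1) ⇒ p = 1/3

p=1/3, q=3/4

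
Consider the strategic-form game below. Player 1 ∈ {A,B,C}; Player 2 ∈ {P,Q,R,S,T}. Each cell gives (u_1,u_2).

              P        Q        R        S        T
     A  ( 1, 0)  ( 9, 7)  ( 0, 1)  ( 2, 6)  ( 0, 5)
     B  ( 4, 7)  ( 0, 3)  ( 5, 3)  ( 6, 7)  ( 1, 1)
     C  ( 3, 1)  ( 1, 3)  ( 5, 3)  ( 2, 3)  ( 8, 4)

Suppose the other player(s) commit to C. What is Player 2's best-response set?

u_2(P vs C) = 1
u_2(Q vs C) = 3
u_2(R vs C) = 3
u_2(S vs C) = 3
u_2(T vs C) = 4
max payoff 4 at {T}

P2 best: {T}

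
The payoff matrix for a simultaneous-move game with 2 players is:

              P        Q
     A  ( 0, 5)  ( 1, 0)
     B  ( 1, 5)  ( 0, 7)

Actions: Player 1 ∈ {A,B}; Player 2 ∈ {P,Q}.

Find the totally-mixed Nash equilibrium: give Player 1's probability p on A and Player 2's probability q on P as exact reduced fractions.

P1 indiff ⇒ q·0+(1-q)·1 = q·1+(1-q)·0 ⇒ q(-1) = (1-q)(-1) ⇒ q = 1/2
P2 indiff ⇒ p·5+(1-p)·5 = p·0+(1-p)·7 ⇒ p(5) = (1-p)(2) ⇒ p = 2/7

(p,q) = (2/7, 1/2)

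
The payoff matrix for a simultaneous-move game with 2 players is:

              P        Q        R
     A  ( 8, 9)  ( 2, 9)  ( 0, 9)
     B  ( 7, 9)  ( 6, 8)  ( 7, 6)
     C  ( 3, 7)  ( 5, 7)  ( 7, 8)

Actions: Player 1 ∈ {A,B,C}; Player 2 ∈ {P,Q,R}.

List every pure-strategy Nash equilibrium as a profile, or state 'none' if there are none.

PSNE = {(A,P), (C,R)}

(A,P): NE
(A,Q): not NE [P1→B gives 6>2]
(A,R): not NE [P1→C gives 7>0]
(B,P): not NE [P1→A gives 8>7]
(B,Q): not NE [P2→P gives 9>8]
(B,R): not NE [P2→P gives 9>6]
(C,P): not NE [P1→A gives 8>3; P2→R gives 8>7]
(C,Q): not NE [P1→B gives 6>5; P2→R gives 8>7]
(C,R): NE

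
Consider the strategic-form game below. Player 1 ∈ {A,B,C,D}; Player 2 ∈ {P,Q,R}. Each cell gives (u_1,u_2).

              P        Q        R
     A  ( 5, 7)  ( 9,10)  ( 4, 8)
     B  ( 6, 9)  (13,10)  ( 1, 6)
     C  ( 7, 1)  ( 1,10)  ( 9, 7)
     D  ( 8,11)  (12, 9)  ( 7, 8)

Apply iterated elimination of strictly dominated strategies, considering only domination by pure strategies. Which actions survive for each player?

Remaining: P1:{B,D} P2:{P,Q}

P1 drop A (D beats it: P:8>5 Q:12>9 R:7>4)
P2 drop R (Q beats it: B:10>6 C:10>7 D:9>8)
P1 drop C (D beats it: P:8>7 Q:12>1)
P1→{B,D} P2→{P,Q}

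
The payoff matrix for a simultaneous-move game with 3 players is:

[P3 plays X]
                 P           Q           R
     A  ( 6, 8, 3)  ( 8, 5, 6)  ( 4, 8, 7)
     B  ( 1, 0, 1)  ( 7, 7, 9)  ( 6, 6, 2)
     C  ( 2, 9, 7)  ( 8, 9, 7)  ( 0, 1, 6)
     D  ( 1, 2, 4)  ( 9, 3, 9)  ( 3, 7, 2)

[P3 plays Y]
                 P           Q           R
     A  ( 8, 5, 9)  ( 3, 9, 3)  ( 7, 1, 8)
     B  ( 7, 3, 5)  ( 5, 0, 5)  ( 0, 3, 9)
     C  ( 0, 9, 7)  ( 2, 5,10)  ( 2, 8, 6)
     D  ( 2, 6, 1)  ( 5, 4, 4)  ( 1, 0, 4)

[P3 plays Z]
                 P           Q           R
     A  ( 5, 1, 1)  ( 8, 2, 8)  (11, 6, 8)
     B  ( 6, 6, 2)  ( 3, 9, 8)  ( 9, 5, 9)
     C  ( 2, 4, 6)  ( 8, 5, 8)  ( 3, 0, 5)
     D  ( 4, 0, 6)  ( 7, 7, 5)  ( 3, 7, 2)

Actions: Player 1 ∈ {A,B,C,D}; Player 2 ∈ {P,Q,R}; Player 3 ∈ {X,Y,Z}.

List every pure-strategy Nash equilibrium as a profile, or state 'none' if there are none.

Nash profiles: (A,R,Z)

(A,P,X): not NE [P3→Y gives 9>3]
(A,P,Y): not NE [P2→Q gives 9>5]
(A,P,Z): not NE [P1→B gives 6>5; P2→R gives 6>1; P3→Y gives 9>1]
(A,Q,X): not NE [P1→D gives 9>8; P2→R gives 8>5; P3→Z gives 8>6]
(A,Q,Y): not NE [P1→D gives 5>3; P3→Z gives 8>3]
(A,Q,Z): not NE [P2→R gives 6>2]
(A,R,X): not NE [P1→B gives 6>4; P3→Z gives 8>7]
(A,R,Y): not NE [P2→Q gives 9>1]
(A,R,Z): NE
(B,P,X): not NE [P1→A gives 6>1; P2→Q gives 7>0; P3→Y gives 5>1]
(B,P,Y): not NE [P1→A gives 8>7]
(B,P,Z): not NE [P2→Q gives 9>6; P3→Y gives 5>2]
(B,Q,X): not NE [P1→D gives 9>7]
(B,Q,Y): not NE [P2→R gives 3>0; P3→X gives 9>5]
(B,Q,Z): not NE [P1→C gives 8>3; P3→X gives 9>8]
(B,R,X): not NE [P2→Q gives 7>6; P3→Z gives 9>2]
(B,R,Y): not NE [P1→A gives 7>0]
(B,R,Z): not NE [P1→A gives 11>9; P2→Q gives 9>5]
(C,P,X): not NE [P1→A gives 6>2]
(C,P,Y): not NE [P1→A gives 8>0]
(C,P,Z): not NE [P1→B gives 6>2; P2→Q gives 5>4; P3→Y gives 7>6]
(C,Q,X): not NE [P1→D gives 9>8; P3→Y gives 10>7]
(C,Q,Y): not NE [P1→D gives 5>2; P2→P gives 9>5]
(C,Q,Z): not NE [P3→Y gives 10>8]
(C,R,X): not NE [P1→B gives 6>0; P2→Q gives 9>1]
(C,R,Y): not NE [P1→A gives 7>2; P2→P gives 9>8]
(C,R,Z): not NE [P1→A gives 11>3; P2→Q gives 5>0; P3→Y gives 6>5]
(D,P,X): not NE [P1→A gives 6>1; P2→R gives 7>2; P3→Z gives 6>4]
(D,P,Y): not NE [P1→A gives 8>2; P3→Z gives 6>1]
(D,P,Z): not NE [P1→B gives 6>4; P2→R gives 7>0]
(D,Q,X): not NE [P2→R gives 7>3]
(D,Q,Y): not NE [P2→P gives 6>4; P3→X gives 9>4]
(D,Q,Z): not NE [P1→C gives 8>7; P3→X gives 9>5]
(D,R,X): not NE [P1→B gives 6>3; P3→Y gives 4>2]
(D,R,Y): not NE [P1→A gives 7>1; P2→P gives 6>0]
(D,R,Z): not NE [P1→A gives 11>3; P3→Y gives 4>2]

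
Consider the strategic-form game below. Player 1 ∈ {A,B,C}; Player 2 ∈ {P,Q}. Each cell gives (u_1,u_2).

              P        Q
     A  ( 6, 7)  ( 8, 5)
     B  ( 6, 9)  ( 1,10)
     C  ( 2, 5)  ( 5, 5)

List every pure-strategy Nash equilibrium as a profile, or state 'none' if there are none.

(A,P): NE
(A,Q): not NE [P2→P gives 7>5]
(B,P): not NE [P2→Q gives 10>9]
(B,Q): not NE [P1→A gives 8>1]
(C,P): not NE [P1→B gives 6>2]
(C,Q): not NE [P1→A gives 8>5]

Nash profiles: (A,P)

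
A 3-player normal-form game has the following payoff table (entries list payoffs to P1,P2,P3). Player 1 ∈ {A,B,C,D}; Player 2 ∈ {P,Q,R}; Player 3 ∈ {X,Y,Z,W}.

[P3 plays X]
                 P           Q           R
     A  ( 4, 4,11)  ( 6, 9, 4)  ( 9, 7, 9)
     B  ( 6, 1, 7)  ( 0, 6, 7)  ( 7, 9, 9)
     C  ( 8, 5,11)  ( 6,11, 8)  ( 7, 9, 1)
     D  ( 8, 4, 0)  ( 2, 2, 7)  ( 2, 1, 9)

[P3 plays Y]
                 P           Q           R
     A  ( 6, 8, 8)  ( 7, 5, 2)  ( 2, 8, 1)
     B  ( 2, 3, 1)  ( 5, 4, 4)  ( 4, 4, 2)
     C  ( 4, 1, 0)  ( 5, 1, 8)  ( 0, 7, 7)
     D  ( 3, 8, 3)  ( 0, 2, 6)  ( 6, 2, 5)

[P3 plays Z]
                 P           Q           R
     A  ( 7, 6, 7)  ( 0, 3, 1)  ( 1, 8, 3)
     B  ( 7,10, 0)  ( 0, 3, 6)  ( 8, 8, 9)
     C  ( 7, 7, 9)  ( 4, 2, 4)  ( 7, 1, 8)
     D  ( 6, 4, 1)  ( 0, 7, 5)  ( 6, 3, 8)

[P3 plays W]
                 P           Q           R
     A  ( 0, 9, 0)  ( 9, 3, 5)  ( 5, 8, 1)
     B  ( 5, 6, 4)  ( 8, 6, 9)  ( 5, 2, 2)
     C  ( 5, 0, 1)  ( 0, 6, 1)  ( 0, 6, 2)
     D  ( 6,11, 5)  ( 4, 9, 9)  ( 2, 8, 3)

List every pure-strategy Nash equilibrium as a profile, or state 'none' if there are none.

(A,P,X): not NE [P1→D gives 8>4; P2→Q gives 9>4]
(A,P,Y): not NE [P3→X gives 11>8]
(A,P,Z): not NE [P2→R gives 8>6; P3→X gives 11>7]
(A,P,W): not NE [P1→D gives 6>0; P3→X gives 11>0]
(A,Q,X): not NE [P3→W gives 5>4]
(A,Q,Y): not NE [P2→R gives 8>5; P3→W gives 5>2]
(A,Q,Z): not NE [P1→C gives 4>0; P2→R gives 8>3; P3→W gives 5>1]
(A,Q,W): not NE [P2→P gives 9>3]
(A,R,X): not NE [P2→Q gives 9>7]
(A,R,Y): not NE [P1→D gives 6>2; P3→X gives 9>1]
(A,R,Z): not NE [P1→B gives 8>1; P3→X gives 9>3]
(A,R,W): not NE [P2→P gives 9>8; P3→X gives 9>1]
(B,P,X): not NE [P1→D gives 8>6; P2→R gives 9>1]
(B,P,Y): not NE [P1→A gives 6>2; P2→R gives 4>3; P3→X gives 7>1]
(B,P,Z): not NE [P3→X gives 7>0]
(B,P,W): not NE [P1→D gives 6>5; P3→X gives 7>4]
(B,Q,X): not NE [P1→C gives 6>0; P2→R gives 9>6; P3→W gives 9>7]
(B,Q,Y): not NE [P1→A gives 7>5; P3→W gives 9>4]
(B,Q,Z): not NE [P1→C gives 4>0; P2→P gives 10>3; P3→W gives 9>6]
(B,Q,W): not NE [P1→A gives 9>8]
(B,R,X): not NE [P1→A gives 9>7]
(B,R,Y): not NE [P1→D gives 6>4; P3→Z gives 9>2]
(B,R,Z): not NE [P2→P gives 10>8]
(B,R,W): not NE [P2→Q gives 6>2; P3→Z gives 9>2]
(C,P,X): not NE [P2→Q gives 11>5]
(C,P,Y): not NE [P1→A gives 6>4; P2→R gives 7>1; P3→X gives 11>0]
(C,P,Z): not NE [P3→X gives 11>9]
(C,P,W): not NE [P1→D gives 6>5; P2→R gives 6>0; P3→X gives 11>1]
(C,Q,X): NE
(C,Q,Y): not NE [P1→A gives 7>5; P2→R gives 7>1]
(C,Q,Z): not NE [P2→P gives 7>2; P3→Y gives 8>4]
(C,Q,W): not NE [P1→A gives 9>0; P3→Y gives 8>1]
(C,R,X): not NE [P1→A gives 9>7; P2→Q gives 11>9; P3→Z gives 8>1]
(C,R,Y): not NE [P1→D gives 6>0; P3→Z gives 8>7]
(C,R,Z): not NE [P1→B gives 8>7; P2→P gives 7>1]
(C,R,W): not NE [P1→B gives 5>0; P3→Z gives 8>2]
(D,P,X): not NE [P3→W gives 5>0]
(D,P,Y): not NE [P1→A gives 6>3; P3→W gives 5>3]
(D,P,Z): not NE [P1→C gives 7>6; P2→Q gives 7>4; P3→W gives 5>1]
(D,P,W): NE
(D,Q,X): not NE [P1→C gives 6>2; P2→P gives 4>2; P3→W gives 9>7]
(D,Q,Y): not NE [P1→A gives 7>0; P2→P gives 8>2; P3→W gives 9>6]
(D,Q,Z): not NE [P1→C gives 4>0; P3→W gives 9>5]
(D,Q,W): not NE [P1→A gives 9>4; P2→P gives 11>9]
(D,R,X): not NE [P1→A gives 9>2; P2→P gives 4>1]
(D,R,Y): not NE [P2→P gives 8>2; P3→X gives 9>5]
(D,R,Z): not NE [P1→B gives 8>6; P2→Q gives 7>3; P3→X gives 9>8]
(D,R,W): not NE [P1→B gives 5>2; P2→P gives 11>8; P3→X gives 9>3]

NE set: (C,Q,X), (D,P,W)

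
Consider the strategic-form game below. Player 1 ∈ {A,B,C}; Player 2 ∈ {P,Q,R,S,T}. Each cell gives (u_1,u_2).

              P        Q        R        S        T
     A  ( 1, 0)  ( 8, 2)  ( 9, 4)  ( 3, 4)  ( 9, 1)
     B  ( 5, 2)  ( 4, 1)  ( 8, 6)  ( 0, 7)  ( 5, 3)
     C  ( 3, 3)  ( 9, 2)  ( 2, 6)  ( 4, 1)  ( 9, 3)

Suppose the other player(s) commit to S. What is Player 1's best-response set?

u_1(A vs S) = 3
u_1(B vs S) = 0
u_1(C vs S) = 4
max payoff 4 at {C}

P1 best: {C}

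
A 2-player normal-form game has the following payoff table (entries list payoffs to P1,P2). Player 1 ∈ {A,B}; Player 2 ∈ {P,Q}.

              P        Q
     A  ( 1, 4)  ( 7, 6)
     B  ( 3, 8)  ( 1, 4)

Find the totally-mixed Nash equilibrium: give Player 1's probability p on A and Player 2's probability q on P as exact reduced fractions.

(p,q) = (2/3, 3/4)

P1 indiff ⇒ q·1+(1-q)·7 = q·3+(1-q)·1 ⇒ q(-2) = (1-q)(-6) ⇒ q = 3/4
P2 indiff ⇒ p·4+(1-p)·8 = p·6+(1-p)·4 ⇒ p(-2) = (1-p)(-4) ⇒ p = 2/3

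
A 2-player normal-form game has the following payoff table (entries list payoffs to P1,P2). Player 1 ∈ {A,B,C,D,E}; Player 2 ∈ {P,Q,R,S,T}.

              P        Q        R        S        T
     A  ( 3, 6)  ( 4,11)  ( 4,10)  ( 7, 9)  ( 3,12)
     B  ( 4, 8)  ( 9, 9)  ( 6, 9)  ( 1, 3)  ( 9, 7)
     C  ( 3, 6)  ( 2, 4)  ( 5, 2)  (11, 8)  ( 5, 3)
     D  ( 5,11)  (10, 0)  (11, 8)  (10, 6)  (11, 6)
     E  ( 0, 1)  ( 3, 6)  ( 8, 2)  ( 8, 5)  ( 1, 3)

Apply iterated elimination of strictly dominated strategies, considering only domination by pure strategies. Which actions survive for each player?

P1 drop A (D beats it: P:5>3 Q:10>4 R:11>4 S:10>7 T:11>3)
P1 drop B (D beats it: P:5>4 Q:10>9 R:11>6 S:10>1 T:11>9)
P1 drop E (D beats it: P:5>0 Q:10>3 R:11>8 S:10>8 T:11>1)
P2 drop Q (P beats it: C:6>4 D:11>0)
P2 drop R (P beats it: C:6>2 D:11>8)
P2 drop T (P beats it: C:6>3 D:11>6)
P1→{C,D} P2→{P,S}

IESDS → P1:{C,D} P2:{P,S}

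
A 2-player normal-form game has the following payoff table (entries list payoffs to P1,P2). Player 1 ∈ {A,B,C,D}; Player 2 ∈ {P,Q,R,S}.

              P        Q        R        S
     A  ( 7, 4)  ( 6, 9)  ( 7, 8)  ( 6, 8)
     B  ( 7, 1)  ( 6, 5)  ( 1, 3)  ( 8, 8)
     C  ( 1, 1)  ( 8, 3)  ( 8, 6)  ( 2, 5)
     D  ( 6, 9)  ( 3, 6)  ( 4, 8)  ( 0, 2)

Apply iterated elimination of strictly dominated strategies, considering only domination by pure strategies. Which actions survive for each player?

P1 drop D (A beats it: P:7>6 Q:6>3 R:7>4 S:6>0)
P2 drop P (Q beats it: A:9>4 B:5>1 C:3>1)
P1→{A,B,C} P2→{Q,R,S}

Remaining: P1:{A,B,C} P2:{Q,R,S}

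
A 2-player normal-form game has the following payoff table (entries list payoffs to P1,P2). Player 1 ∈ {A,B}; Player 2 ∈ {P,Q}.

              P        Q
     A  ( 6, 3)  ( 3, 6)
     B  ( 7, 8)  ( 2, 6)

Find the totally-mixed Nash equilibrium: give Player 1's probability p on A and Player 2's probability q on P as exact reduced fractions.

P1 indiff ⇒ q·6+(1-q)·3 = q·7+(1-q)·2 ⇒ q(-1) = (1-q)(-1) ⇒ q = 1/2
P2 indiff ⇒ p·3+(1-p)·8 = p·6+(1-p)·6 ⇒ p(-3) = (1-p)(-2) ⇒ p = 2/5

P1 mixes 2/5 on A; P2 mixes 1/2 on P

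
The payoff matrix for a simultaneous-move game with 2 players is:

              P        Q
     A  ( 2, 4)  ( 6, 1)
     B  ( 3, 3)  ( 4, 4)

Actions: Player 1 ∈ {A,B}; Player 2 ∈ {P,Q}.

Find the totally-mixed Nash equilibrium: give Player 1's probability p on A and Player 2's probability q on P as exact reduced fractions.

P1 indiff ⇒ q·2+(1-q)·6 = q·3+(1-q)·4 ⇒ q(-1) = (1-q)(-2) ⇒ q = 2/3
P2 indiff ⇒ p·4+(1-p)·3 = p·1+(1-p)·4 ⇒ p(3) = (1-p)(1) ⇒ p = 1/4

(p,q) = (1/4, 2/3)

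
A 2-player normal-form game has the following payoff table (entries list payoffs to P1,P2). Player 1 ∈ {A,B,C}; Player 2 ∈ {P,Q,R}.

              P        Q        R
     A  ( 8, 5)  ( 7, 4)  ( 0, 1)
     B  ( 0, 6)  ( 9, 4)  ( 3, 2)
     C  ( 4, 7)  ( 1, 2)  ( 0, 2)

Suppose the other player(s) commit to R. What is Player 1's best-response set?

BR_1 = {B}

u_1(A vs R) = 0
u_1(B vs R) = 3
u_1(C vs R) = 0
max payoff 3 at {B}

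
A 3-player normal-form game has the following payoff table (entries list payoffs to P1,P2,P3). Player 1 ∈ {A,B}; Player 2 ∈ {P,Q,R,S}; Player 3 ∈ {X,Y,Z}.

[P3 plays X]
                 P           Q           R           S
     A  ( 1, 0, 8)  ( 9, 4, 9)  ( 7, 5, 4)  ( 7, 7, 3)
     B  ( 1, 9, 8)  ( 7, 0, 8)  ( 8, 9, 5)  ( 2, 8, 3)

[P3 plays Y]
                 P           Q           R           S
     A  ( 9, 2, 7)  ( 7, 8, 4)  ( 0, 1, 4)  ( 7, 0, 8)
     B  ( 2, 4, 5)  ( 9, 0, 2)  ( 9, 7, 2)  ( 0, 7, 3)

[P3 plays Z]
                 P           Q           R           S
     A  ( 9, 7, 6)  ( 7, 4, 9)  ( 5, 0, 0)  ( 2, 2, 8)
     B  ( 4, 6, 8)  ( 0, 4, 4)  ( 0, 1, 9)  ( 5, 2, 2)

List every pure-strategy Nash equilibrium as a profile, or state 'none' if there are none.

NE set: (B,P,X)

(A,P,X): not NE [P2→S gives 7>0]
(A,P,Y): not NE [P2→Q gives 8>2; P3→X gives 8>7]
(A,P,Z): not NE [P3→X gives 8>6]
(A,Q,X): not NE [P2→S gives 7>4]
(A,Q,Y): not NE [P1→B gives 9>7; P3→Z gives 9>4]
(A,Q,Z): not NE [P2→P gives 7>4]
(A,R,X): not NE [P1→B gives 8>7; P2→S gives 7>5]
(A,R,Y): not NE [P1→B gives 9>0; P2→Q gives 8>1]
(A,R,Z): not NE [P2→P gives 7>0; P3→Y gives 4>0]
(A,S,X): not NE [P3→Z gives 8>3]
(A,S,Y): not NE [P2→Q gives 8>0]
(A,S,Z): not NE [P1→B gives 5>2; P2→P gives 7>2]
(B,P,X): NE
(B,P,Y): not NE [P1→A gives 9>2; P2→S gives 7>4; P3→Z gives 8>5]
(B,P,Z): not NE [P1→A gives 9>4]
(B,Q,X): not NE [P1→A gives 9>7; P2→R gives 9>0]
(B,Q,Y): not NE [P2→S gives 7>0; P3→X gives 8>2]
(B,Q,Z): not NE [P1→A gives 7>0; P2→P gives 6>4; P3→X gives 8>4]
(B,R,X): not NE [P3→Z gives 9>5]
(B,R,Y): not NE [P3→Z gives 9>2]
(B,R,Z): not NE [P1→A gives 5>0; P2→P gives 6>1]
(B,S,X): not NE [P1→A gives 7>2; P2→R gives 9>8]
(B,S,Y): not NE [P1→A gives 7>0]
(B,S,Z): not NE [P2→P gives 6>2; P3→Y gives 3>2]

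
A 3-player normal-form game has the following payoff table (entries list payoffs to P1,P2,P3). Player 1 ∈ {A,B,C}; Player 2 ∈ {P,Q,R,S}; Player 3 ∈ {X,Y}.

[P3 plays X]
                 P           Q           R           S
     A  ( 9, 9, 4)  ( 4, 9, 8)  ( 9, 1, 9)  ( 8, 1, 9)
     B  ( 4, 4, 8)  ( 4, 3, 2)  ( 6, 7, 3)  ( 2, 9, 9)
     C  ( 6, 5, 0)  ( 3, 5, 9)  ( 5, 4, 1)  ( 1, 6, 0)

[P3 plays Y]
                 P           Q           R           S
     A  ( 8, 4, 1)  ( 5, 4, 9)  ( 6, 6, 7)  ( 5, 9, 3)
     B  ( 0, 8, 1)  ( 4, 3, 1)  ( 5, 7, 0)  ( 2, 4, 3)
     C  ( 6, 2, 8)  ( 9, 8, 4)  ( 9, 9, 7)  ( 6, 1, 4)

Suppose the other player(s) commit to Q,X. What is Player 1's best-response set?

argmax u_1 = {A,B}

u_1(A vs Q,X) = 4
u_1(B vs Q,X) = 4
u_1(C vs Q,X) = 3
max payoff 4 at {A,B}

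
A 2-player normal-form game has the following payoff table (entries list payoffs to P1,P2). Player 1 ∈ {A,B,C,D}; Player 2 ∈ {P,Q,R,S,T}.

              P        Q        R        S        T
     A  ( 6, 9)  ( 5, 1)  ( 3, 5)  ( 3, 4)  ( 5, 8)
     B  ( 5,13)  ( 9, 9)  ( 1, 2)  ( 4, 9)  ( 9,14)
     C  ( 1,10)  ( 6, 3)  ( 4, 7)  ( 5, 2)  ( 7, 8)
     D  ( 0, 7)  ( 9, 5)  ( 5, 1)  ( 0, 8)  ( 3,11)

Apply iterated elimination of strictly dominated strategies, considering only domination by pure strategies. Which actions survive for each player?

Survivors P1:{A,B} P2:{P,T}

P2 drop Q (P beats it: A:9>1 B:13>9 C:10>3 D:7>5)
P2 drop R (P beats it: A:9>5 B:13>2 C:10>7 D:7>1)
P1 drop D (A beats it: P:6>0 S:3>0 T:5>3)
P2 drop S (P beats it: A:9>4 B:13>9 C:10>2)
P1 drop C (B beats it: P:5>1 T:9>7)
P1→{A,B} P2→{P,T}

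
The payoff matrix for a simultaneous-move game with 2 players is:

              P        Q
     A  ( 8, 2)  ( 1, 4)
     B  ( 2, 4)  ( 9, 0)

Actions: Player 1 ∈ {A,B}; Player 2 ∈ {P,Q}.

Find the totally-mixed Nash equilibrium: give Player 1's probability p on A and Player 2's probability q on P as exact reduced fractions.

P1 indiff ⇒ q·8+(1-q)·1 = q·2+(1-q)·9 ⇒ q(6) = (1-q)(8) ⇒ q = 4/7
P2 indiff ⇒ p·2+(1-p)·4 = p·4+(1-p)·0 ⇒ p(-2) = (1-p)(-4) ⇒ p = 2/3

(p,q) = (2/3, 4/7)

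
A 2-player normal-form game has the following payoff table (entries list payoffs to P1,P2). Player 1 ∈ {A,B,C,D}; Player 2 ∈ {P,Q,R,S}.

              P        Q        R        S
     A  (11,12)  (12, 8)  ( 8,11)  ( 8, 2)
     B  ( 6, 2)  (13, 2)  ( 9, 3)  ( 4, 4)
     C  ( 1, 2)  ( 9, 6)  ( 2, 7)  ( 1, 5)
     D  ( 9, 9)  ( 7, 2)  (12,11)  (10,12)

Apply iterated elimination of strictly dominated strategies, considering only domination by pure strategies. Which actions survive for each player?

P1 drop C (A beats it: P:11>1 Q:12>9 R:8>2 S:8>1)
P2 drop Q (R beats it: A:11>8 B:3>2 D:11>2)
P1 drop B (D beats it: P:9>6 R:12>9 S:10>4)
P1→{A,D} P2→{P,R,S}

IESDS → P1:{A,D} P2:{P,R,S}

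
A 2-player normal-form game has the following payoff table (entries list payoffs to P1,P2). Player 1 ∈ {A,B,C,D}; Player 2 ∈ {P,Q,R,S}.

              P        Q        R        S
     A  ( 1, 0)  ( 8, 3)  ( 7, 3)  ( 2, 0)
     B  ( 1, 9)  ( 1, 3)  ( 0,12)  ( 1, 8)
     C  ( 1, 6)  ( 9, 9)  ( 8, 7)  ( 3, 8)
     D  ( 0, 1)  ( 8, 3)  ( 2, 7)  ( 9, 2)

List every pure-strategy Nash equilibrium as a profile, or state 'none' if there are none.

Nash profiles: (C,Q)

(A,P): not NE [P2→R gives 3>0]
(A,Q): not NE [P1→C gives 9>8]
(A,R): not NE [P1→C gives 8>7]
(A,S): not NE [P1→D gives 9>2; P2→R gives 3>0]
(B,P): not NE [P2→R gives 12>9]
(B,Q): not NE [P1→C gives 9>1; P2→R gives 12>3]
(B,R): not NE [P1→C gives 8>0]
(B,S): not NE [P1→D gives 9>1; P2→R gives 12>8]
(C,P): not NE [P2→Q gives 9>6]
(C,Q): NE
(C,R): not NE [P2→Q gives 9>7]
(C,S): not NE [P1→D gives 9>3; P2→Q gives 9>8]
(D,P): not NE [P1→C gives 1>0; P2→R gives 7>1]
(D,Q): not NE [P1→C gives 9>8; P2→R gives 7>3]
(D,R): not NE [P1→C gives 8>2]
(D,S): not NE [P2→R gives 7>2]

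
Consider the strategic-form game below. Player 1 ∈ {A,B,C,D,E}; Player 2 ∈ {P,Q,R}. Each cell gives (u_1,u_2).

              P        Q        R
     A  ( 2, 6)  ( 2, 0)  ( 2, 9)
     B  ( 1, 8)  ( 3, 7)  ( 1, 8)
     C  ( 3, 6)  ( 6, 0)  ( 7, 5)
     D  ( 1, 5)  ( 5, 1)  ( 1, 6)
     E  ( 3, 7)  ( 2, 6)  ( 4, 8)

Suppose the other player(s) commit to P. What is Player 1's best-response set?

argmax u_1 = {C,E}

u_1(A vs P) = 2
u_1(B vs P) = 1
u_1(C vs P) = 3
u_1(D vs P) = 1
u_1(E vs P) = 3
max payoff 3 at {C,E}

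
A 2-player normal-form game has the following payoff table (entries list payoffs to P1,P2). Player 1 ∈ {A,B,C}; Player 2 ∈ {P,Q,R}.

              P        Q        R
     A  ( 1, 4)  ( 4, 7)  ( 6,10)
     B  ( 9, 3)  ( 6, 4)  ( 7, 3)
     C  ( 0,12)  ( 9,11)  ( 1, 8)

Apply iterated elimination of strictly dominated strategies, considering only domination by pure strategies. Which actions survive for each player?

IESDS → P1:{B,C} P2:{P,Q}

P1 drop A (B beats it: P:9>1 Q:6>4 R:7>6)
P2 drop R (Q beats it: B:4>3 C:11>8)
P1→{B,C} P2→{P,Q}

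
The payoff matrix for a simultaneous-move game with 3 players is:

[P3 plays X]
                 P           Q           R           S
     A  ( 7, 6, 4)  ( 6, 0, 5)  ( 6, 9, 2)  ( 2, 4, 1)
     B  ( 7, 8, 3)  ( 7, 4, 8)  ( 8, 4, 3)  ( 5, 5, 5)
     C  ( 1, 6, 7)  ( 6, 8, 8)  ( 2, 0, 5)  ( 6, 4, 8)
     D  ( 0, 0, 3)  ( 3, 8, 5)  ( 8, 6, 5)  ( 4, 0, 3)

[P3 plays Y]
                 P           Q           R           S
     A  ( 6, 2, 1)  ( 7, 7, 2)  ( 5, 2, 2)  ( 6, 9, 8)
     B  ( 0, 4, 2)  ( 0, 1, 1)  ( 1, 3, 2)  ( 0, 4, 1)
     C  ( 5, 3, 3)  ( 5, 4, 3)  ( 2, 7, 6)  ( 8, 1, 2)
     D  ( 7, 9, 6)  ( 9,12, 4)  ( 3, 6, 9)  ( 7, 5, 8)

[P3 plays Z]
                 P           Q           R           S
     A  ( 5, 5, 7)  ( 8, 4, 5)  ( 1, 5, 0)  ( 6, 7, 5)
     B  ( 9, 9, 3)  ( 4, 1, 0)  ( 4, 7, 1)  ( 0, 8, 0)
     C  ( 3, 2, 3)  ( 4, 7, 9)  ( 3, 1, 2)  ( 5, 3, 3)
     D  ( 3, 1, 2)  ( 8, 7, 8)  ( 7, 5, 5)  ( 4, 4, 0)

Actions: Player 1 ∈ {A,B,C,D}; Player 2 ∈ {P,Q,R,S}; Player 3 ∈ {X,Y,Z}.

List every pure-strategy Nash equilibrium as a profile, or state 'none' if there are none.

NE set: (B,P,X), (B,P,Z), (D,Q,Z)

(A,P,X): not NE [P2→R gives 9>6; P3→Z gives 7>4]
(A,P,Y): not NE [P1→D gives 7>6; P2→S gives 9>2; P3→Z gives 7>1]
(A,P,Z): not NE [P1→B gives 9>5; P2→S gives 7>5]
(A,Q,X): not NE [P1→B gives 7>6; P2→R gives 9>0]
(A,Q,Y): not NE [P1→D gives 9>7; P2→S gives 9>7; P3→Z gives 5>2]
(A,Q,Z): not NE [P2→S gives 7>4]
(A,R,X): not NE [P1→D gives 8>6]
(A,R,Y): not NE [P2→S gives 9>2]
(A,R,Z): not NE [P1→D gives 7>1; P2→S gives 7>5; P3→Y gives 2>0]
(A,S,X): not NE [P1→C gives 6>2; P2→R gives 9>4; P3→Y gives 8>1]
(A,S,Y): not NE [P1→C gives 8>6]
(A,S,Z): not NE [P3→Y gives 8>5]
(B,P,X): NE
(B,P,Y): not NE [P1→D gives 7>0; P3→Z gives 3>2]
(B,P,Z): NE
(B,Q,X): not NE [P2→P gives 8>4]
(B,Q,Y): not NE [P1→D gives 9>0; P2→S gives 4>1; P3→X gives 8>1]
(B,Q,Z): not NE [P1→D gives 8>4; P2→P gives 9>1; P3→X gives 8>0]
(B,R,X): not NE [P2→P gives 8>4]
(B,R,Y): not NE [P1→A gives 5>1; P2→S gives 4>3; P3→X gives 3>2]
(B,R,Z): not NE [P1→D gives 7>4; P2→P gives 9>7; P3→X gives 3>1]
(B,S,X): not NE [P1→C gives 6>5; P2→P gives 8>5]
(B,S,Y): not NE [P1→C gives 8>0; P3→X gives 5>1]
(B,S,Z): not NE [P1→A gives 6>0; P2→P gives 9>8; P3→X gives 5>0]
(C,P,X): not NE [P1→B gives 7>1; P2→Q gives 8>6]
(C,P,Y): not NE [P1→D gives 7>5; P2→R gives 7>3; P3→X gives 7>3]
(C,P,Z): not NE [P1→B gives 9>3; P2→Q gives 7>2; P3→X gives 7>3]
(C,Q,X): not NE [P1→B gives 7>6; P3→Z gives 9>8]
(C,Q,Y): not NE [P1→D gives 9>5; P2→R gives 7>4; P3→Z gives 9>3]
(C,Q,Z): not NE [P1→D gives 8>4]
(C,R,X): not NE [P1→D gives 8>2; P2→Q gives 8>0; P3→Y gives 6>5]
(C,R,Y): not NE [P1→A gives 5>2]
(C,R,Z): not NE [P1→D gives 7>3; P2→Q gives 7>1; P3→Y gives 6>2]
(C,S,X): not NE [P2→Q gives 8>4]
(C,S,Y): not NE [P2→R gives 7>1; P3→X gives 8>2]
(C,S,Z): not NE [P1→A gives 6>5; P2→Q gives 7>3; P3→X gives 8>3]
(D,P,X): not NE [P1→B gives 7>0; P2→Q gives 8>0; P3→Y gives 6>3]
(D,P,Y): not NE [P2→Q gives 12>9]
(D,P,Z): not NE [P1→B gives 9>3; P2→Q gives 7>1; P3→Y gives 6>2]
(D,Q,X): not NE [P1→B gives 7>3; P3→Z gives 8>5]
(D,Q,Y): not NE [P3→Z gives 8>4]
(D,Q,Z): NE
(D,R,X): not NE [P2→Q gives 8>6; P3→Y gives 9>5]
(D,R,Y): not NE [P1→A gives 5>3; P2→Q gives 12>6]
(D,R,Z): not NE [P2→Q gives 7>5; P3→Y gives 9>5]
(D,S,X): not NE [P1→C gives 6>4; P2→Q gives 8>0; P3→Y gives 8>3]
(D,S,Y): not NE [P1→C gives 8>7; P2→Q gives 12>5]
(D,S,Z): not NE [P1→A gives 6>4; P2→Q gives 7>4; P3→Y gives 8>0]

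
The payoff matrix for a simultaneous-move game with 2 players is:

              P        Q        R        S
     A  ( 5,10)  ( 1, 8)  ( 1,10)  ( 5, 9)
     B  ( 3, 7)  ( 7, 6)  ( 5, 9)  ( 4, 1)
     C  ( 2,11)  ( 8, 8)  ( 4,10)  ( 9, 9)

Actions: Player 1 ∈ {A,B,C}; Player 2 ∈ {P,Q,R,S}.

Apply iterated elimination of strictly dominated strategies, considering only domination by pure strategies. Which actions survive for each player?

Remaining: P1:{A,B} P2:{P,R}

P2 drop Q (P beats it: A:10>8 B:7>6 C:11>8)
P2 drop S (P beats it: A:10>9 B:7>1 C:11>9)
P1 drop C (B beats it: P:3>2 R:5>4)
P1→{A,B} P2→{P,R}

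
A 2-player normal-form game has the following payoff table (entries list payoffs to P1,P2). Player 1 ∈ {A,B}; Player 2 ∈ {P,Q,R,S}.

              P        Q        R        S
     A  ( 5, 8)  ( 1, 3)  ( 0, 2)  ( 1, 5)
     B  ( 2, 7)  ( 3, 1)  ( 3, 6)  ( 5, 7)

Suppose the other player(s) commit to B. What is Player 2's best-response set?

u_2(P vs B) = 7
u_2(Q vs B) = 1
u_2(R vs B) = 6
u_2(S vs B) = 7
max payoff 7 at {P,S}

argmax u_2 = {P,S}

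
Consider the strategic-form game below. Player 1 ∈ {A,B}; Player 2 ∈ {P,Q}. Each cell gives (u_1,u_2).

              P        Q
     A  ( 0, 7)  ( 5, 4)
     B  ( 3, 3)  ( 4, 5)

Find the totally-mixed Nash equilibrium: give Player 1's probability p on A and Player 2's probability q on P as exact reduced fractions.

p=2/5, q=1/4

P1 indiff ⇒ q·0+(1-q)·5 = q·3+(1-q)·4 ⇒ q(-3) = (1-q)(-1) ⇒ q = 1/4
P2 indiff ⇒ p·7+(1-p)·3 = p·4+(1-p)·5 ⇒ p(3) = (1-p)(2) ⇒ p = 2/5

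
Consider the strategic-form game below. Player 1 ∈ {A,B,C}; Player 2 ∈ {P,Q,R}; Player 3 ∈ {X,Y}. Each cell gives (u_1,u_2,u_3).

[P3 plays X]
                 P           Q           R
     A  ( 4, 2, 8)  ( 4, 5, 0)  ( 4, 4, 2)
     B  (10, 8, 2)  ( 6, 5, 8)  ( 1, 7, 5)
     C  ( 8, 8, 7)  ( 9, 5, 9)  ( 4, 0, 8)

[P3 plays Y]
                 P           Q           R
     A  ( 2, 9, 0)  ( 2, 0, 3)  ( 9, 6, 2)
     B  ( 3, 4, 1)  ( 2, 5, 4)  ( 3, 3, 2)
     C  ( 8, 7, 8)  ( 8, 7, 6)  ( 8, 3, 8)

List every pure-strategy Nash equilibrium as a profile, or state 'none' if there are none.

(A,P,X): not NE [P1→B gives 10>4; P2→Q gives 5>2]
(A,P,Y): not NE [P1→C gives 8>2; P3→X gives 8>0]
(A,Q,X): not NE [P1→C gives 9>4; P3→Y gives 3>0]
(A,Q,Y): not NE [P1→C gives 8>2; P2→P gives 9>0]
(A,R,X): not NE [P2→Q gives 5>4]
(A,R,Y): not NE [P2→P gives 9>6]
(B,P,X): NE
(B,P,Y): not NE [P1→C gives 8>3; P2→Q gives 5>4; P3→X gives 2>1]
(B,Q,X): not NE [P1→C gives 9>6; P2→P gives 8>5]
(B,Q,Y): not NE [P1→C gives 8>2; P3→X gives 8>4]
(B,R,X): not NE [P1→C gives 4>1; P2→P gives 8>7]
(B,R,Y): not NE [P1→A gives 9>3; P2→Q gives 5>3; P3→X gives 5>2]
(C,P,X): not NE [P1→B gives 10>8; P3→Y gives 8>7]
(C,P,Y): NE
(C,Q,X): not NE [P2→P gives 8>5]
(C,Q,Y): not NE [P3→X gives 9>6]
(C,R,X): not NE [P2→P gives 8>0]
(C,R,Y): not NE [P1→A gives 9>8; P2→Q gives 7>3]

Nash profiles: (B,P,X), (C,P,Y)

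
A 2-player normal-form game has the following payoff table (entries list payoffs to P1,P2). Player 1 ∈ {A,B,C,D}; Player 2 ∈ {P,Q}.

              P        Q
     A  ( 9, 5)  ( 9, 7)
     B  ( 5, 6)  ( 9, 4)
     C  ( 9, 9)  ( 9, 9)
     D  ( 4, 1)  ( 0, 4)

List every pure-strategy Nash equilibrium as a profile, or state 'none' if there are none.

(A,P): not NE [P2→Q gives 7>5]
(A,Q): NE
(B,P): not NE [P1→C gives 9>5]
(B,Q): not NE [P2→P gives 6>4]
(C,P): NE
(C,Q): NE
(D,P): not NE [P1→C gives 9>4; P2→Q gives 4>1]
(D,Q): not NE [P1→C gives 9>0]

PSNE = {(A,Q), (C,P), (C,Q)}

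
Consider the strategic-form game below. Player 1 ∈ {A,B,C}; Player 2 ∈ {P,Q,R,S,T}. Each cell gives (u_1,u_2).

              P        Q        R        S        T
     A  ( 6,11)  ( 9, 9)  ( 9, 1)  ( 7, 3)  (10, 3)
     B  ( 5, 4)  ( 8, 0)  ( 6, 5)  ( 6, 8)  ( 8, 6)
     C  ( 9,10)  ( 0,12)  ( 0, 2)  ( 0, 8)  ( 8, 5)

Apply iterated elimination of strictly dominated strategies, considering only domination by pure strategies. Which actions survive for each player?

P1 drop B (A beats it: P:6>5 Q:9>8 R:9>6 S:7>6 T:10>8)
P2 drop R (P beats it: A:11>1 C:10>2)
P2 drop S (P beats it: A:11>3 C:10>8)
P2 drop T (P beats it: A:11>3 C:10>5)
P1→{A,C} P2→{P,Q}

Survivors P1:{A,C} P2:{P,Q}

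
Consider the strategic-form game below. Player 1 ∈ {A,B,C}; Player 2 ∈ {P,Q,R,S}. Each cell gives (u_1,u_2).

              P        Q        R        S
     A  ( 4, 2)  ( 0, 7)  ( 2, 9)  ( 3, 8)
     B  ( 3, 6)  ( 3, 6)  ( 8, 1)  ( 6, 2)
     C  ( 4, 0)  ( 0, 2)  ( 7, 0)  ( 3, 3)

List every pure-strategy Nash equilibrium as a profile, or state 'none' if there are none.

Nash profiles: (B,Q)

(A,P): not NE [P2→R gives 9>2]
(A,Q): not NE [P1→B gives 3>0; P2→R gives 9>7]
(A,R): not NE [P1→B gives 8>2]
(A,S): not NE [P1→B gives 6>3; P2→R gives 9>8]
(B,P): not NE [P1→C gives 4>3]
(B,Q): NE
(B,R): not NE [P2→Q gives 6>1]
(B,S): not NE [P2→Q gives 6>2]
(C,P): not NE [P2→S gives 3>0]
(C,Q): not NE [P1→B gives 3>0; P2→S gives 3>2]
(C,R): not NE [P1→B gives 8>7; P2→S gives 3>0]
(C,S): not NE [P1→B gives 6>3]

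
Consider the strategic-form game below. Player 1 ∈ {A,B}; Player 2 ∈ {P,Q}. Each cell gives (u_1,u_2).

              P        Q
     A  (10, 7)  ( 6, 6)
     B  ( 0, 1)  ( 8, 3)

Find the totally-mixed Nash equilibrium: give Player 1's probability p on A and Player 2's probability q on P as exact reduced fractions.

(p,q) = (2/3, 1/6)

P1 indiff ⇒ q·10+(1-q)·6 = q·0+(1-q)·8 ⇒ q(10) = (1-q)(2) ⇒ q = 1/6
P2 indiff ⇒ p·7+(1-p)·1 = p·6+(1-p)·3 ⇒ p(1) = (1-p)(2) ⇒ p = 2/3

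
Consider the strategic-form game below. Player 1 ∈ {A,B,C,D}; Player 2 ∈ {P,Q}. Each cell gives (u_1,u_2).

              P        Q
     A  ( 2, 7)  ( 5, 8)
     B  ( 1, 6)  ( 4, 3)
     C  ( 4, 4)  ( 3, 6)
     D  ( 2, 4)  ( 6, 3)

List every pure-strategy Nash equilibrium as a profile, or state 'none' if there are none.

(A,P): not NE [P1→C gives 4>2; P2→Q gives 8>7]
(A,Q): not NE [P1→D gives 6>5]
(B,P): not NE [P1→C gives 4>1]
(B,Q): not NE [P1→D gives 6>4; P2→P gives 6>3]
(C,P): not NE [P2→Q gives 6>4]
(C,Q): not NE [P1→D gives 6>3]
(D,P): not NE [P1→C gives 4>2]
(D,Q): not NE [P2→P gives 4>3]

No pure NE.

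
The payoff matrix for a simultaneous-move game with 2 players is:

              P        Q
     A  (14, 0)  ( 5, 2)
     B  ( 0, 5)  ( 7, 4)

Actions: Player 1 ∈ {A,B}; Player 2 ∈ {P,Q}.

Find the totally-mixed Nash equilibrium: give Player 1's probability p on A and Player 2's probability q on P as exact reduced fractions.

(p,q) = (1/3, 1/8)

P1 indiff ⇒ q·14+(1-q)·5 = q·0+(1-q)·7 ⇒ q(14) = (1-q)(2) ⇒ q = 1/8
P2 indiff ⇒ p·0+(1-p)·5 = p·2+(1-p)·4 ⇒ p(-2) = (1-p)(-1) ⇒ p = 1/3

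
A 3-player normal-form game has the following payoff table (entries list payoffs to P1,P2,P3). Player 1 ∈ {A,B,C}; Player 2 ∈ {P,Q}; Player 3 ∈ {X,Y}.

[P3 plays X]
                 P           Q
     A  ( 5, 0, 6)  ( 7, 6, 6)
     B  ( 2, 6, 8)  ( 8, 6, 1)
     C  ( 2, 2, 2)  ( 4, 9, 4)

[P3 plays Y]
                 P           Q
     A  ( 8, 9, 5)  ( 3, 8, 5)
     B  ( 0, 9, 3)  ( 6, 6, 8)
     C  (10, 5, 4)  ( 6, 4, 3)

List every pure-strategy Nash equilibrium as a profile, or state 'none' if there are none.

PSNE = {(C,P,Y)}

(A,P,X): not NE [P2→Q gives 6>0]
(A,P,Y): not NE [P1→C gives 10>8; P3→X gives 6>5]
(A,Q,X): not NE [P1→B gives 8>7]
(A,Q,Y): not NE [P1→C gives 6>3; P2→P gives 9>8; P3→X gives 6>5]
(B,P,X): not NE [P1→A gives 5>2]
(B,P,Y): not NE [P1→C gives 10>0; P3→X gives 8>3]
(B,Q,X): not NE [P3→Y gives 8>1]
(B,Q,Y): not NE [P2→P gives 9>6]
(C,P,X): not NE [P1→A gives 5>2; P2→Q gives 9>2; P3→Y gives 4>2]
(C,P,Y): NE
(C,Q,X): not NE [P1→B gives 8>4]
(C,Q,Y): not NE [P2→P gives 5>4; P3→X gives 4>3]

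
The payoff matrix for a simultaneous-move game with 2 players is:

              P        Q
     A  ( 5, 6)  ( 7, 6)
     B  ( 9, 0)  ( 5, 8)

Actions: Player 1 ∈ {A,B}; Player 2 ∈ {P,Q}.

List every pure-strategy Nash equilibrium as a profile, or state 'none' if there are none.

(A,P): not NE [P1→B gives 9>5]
(A,Q): NE
(B,P): not NE [P2→Q gives 8>0]
(B,Q): not NE [P1→A gives 7>5]

Nash profiles: (A,Q)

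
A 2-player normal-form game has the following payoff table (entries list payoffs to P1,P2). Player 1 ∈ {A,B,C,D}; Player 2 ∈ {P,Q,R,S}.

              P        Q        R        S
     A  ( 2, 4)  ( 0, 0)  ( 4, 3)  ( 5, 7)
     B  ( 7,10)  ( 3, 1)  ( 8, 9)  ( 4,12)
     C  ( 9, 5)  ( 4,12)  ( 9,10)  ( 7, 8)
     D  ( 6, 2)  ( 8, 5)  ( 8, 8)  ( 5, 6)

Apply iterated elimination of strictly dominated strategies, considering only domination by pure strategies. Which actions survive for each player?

IESDS → P1:{C,D} P2:{Q,R}

P1 drop A (C beats it: P:9>2 Q:4>0 R:9>4 S:7>5)
P1 drop B (C beats it: P:9>7 Q:4>3 R:9>8 S:7>4)
P2 drop P (Q beats it: C:12>5 D:5>2)
P2 drop S (R beats it: C:10>8 D:8>6)
P1→{C,D} P2→{Q,R}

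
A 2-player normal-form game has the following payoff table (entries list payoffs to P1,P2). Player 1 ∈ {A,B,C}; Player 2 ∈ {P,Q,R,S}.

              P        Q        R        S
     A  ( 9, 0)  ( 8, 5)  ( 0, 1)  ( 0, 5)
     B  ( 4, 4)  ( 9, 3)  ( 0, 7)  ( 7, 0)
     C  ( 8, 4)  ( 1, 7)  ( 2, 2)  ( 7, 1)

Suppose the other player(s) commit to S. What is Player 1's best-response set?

u_1(A vs S) = 0
u_1(B vs S) = 7
u_1(C vs S) = 7
max payoff 7 at {B,C}

P1 best: {B,C}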